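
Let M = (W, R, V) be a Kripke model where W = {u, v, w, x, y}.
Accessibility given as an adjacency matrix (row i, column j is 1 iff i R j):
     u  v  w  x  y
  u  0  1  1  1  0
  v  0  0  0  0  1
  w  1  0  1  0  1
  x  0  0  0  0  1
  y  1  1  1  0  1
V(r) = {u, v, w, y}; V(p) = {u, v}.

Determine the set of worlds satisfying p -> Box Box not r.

w, x, y

Recall that Box ψ holds at a world iff ψ holds at every accessible world, and Dia ψ holds iff ψ holds at some accessible world.
Let φ = p -> Box Box not r. Evaluate φ at each world:
  u (successors {v, w, x}): φ is false.
  v (successors {y}): φ is false.
  w (successors {u, w, y}): φ is true.
  x (successors {y}): φ is true.
  y (successors {u, v, w, y}): φ is true.
For instance, at y:
  At y: p is false, Box Box not r is false, so p -> Box Box not r is true.
    At y: Box Box not r requires Box not r at every successor {u, v, w, y}.
      Box not r fails at u, so Box Box not r is false at y.
Satisfying worlds: {w, x, y}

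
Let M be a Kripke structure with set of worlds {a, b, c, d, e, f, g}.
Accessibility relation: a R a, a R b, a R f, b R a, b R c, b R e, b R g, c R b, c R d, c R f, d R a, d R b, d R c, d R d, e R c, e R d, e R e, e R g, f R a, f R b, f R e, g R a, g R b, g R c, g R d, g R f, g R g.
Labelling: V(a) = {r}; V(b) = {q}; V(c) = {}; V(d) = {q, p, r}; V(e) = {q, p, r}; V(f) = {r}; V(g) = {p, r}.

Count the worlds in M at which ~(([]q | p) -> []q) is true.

Let φ = ~(([]q | p) -> []q). Evaluate φ at each world:
  a (successors {a, b, f}): φ is false.
  b (successors {a, c, e, g}): φ is false.
  c (successors {b, d, f}): φ is false.
  d (successors {a, b, c, d}): φ is true.
  e (successors {c, d, e, g}): φ is true.
  f (successors {a, b, e}): φ is false.
  g (successors {a, b, c, d, f, g}): φ is true.
For instance, at a:
  At a: ([]q | p) -> []q is true, so ~(([]q | p) -> []q) is false.
    At a: []q | p is false, []q is false, so ([]q | p) -> []q is true.
      At a: []q is false, p is false, so []q | p is false.
      At a: []q requires q at every successor {a, b, f}.
        q fails at a, so []q is false at a.
Satisfying worlds: {d, e, g}

3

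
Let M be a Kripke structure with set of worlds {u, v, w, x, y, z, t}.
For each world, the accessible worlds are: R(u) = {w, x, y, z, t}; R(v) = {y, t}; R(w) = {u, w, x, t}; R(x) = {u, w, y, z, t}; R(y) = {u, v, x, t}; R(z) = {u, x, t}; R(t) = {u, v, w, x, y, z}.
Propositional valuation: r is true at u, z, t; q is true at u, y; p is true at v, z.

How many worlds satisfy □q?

0

Let φ = □q. Evaluate φ at each world:
  u (successors {w, x, y, z, t}): φ is false.
  v (successors {y, t}): φ is false.
  w (successors {u, w, x, t}): φ is false.
  x (successors {u, w, y, z, t}): φ is false.
  y (successors {u, v, x, t}): φ is false.
  z (successors {u, x, t}): φ is false.
  t (successors {u, v, w, x, y, z}): φ is false.
For instance, at w:
  At w: □q requires q at every successor {u, w, x, t}.
    q fails at w, so □q is false at w.
Satisfying worlds: none.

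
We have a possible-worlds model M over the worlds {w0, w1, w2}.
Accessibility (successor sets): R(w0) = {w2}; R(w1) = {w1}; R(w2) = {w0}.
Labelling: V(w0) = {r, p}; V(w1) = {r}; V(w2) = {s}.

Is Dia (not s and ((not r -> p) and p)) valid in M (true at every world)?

Recall that Dia ψ holds at a world iff ψ holds at some accessible world.
Let φ = Dia (not s and ((not r -> p) and p)). Evaluate φ at each world:
  w0 (successors {w2}): φ is false.
  w1 (successors {w1}): φ is false.
  w2 (successors {w0}): φ is true.
Detail at w0 (counterexample):
  At w0: Dia (not s and ((not r -> p) and p)) requires not s and ((not r -> p) and p) at some successor in {w2}.
    At w2: not s and ((not r -> p) and p) is false.
  So Dia (not s and ((not r -> p) and p)) is false at w0.

No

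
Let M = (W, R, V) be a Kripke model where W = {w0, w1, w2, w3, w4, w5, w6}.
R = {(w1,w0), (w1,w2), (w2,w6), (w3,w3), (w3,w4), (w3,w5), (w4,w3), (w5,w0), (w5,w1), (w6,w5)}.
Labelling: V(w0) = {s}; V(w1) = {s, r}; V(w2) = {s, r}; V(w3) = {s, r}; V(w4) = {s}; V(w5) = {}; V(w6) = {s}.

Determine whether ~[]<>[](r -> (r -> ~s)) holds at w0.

No

Recall that []ψ holds at a world iff ψ holds at every accessible world, and <>ψ holds iff ψ holds at some accessible world.
At w0: []<>[](r -> (r -> ~s)) is true, so ~[]<>[](r -> (r -> ~s)) is false.
  At w0: no accessible worlds, so []<>[](r -> (r -> ~s)) holds vacuously.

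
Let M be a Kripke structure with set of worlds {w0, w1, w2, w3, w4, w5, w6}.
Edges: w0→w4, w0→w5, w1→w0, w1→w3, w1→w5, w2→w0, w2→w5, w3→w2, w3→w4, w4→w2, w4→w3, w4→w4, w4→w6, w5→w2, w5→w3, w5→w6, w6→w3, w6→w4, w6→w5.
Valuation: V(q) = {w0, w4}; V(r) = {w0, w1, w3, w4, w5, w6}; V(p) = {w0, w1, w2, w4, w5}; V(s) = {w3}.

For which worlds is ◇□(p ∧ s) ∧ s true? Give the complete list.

none

Recall that □ψ holds at a world iff ψ holds at every accessible world, and ◇ψ holds iff ψ holds at some accessible world.
Let φ = ◇□(p ∧ s) ∧ s. Evaluate φ at each world:
  w0 (successors {w4, w5}): φ is false.
  w1 (successors {w0, w3, w5}): φ is false.
  w2 (successors {w0, w5}): φ is false.
  w3 (successors {w2, w4}): φ is false.
  w4 (successors {w2, w3, w4, w6}): φ is false.
  w5 (successors {w2, w3, w6}): φ is false.
  w6 (successors {w3, w4, w5}): φ is false.
For instance, at w1:
  At w1: ◇□(p ∧ s) is false, s is false, so ◇□(p ∧ s) ∧ s is false.
    At w1: ◇□(p ∧ s) requires □(p ∧ s) at some successor in {w0, w3, w5}.
      At w0: □(p ∧ s) is false.
      At w3: □(p ∧ s) is false.
      At w5: □(p ∧ s) is false.
    So ◇□(p ∧ s) is false at w1.
Satisfying worlds: none.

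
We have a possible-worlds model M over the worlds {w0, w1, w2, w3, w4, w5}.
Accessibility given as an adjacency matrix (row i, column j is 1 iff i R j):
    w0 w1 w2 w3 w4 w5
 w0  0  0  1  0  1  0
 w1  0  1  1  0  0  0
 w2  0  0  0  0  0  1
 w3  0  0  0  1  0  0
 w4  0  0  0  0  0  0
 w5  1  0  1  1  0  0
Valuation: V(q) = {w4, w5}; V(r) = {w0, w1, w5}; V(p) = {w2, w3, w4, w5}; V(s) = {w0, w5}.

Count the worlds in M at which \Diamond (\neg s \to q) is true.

Let φ = \Diamond (\neg s \to q). Evaluate φ at each world:
  w0 (successors {w2, w4}): φ is true.
  w1 (successors {w1, w2}): φ is false.
  w2 (successors {w5}): φ is true.
  w3 (successors {w3}): φ is false.
  w4 (successors ∅): φ is false.
  w5 (successors {w0, w2, w3}): φ is true.
For instance, at w3:
  At w3: \Diamond (\neg s \to q) requires \neg s \to q at some successor in {w3}.
    At w3: \neg s \to q is false.
  So \Diamond (\neg s \to q) is false at w3.
Satisfying worlds: {w0, w2, w5}

3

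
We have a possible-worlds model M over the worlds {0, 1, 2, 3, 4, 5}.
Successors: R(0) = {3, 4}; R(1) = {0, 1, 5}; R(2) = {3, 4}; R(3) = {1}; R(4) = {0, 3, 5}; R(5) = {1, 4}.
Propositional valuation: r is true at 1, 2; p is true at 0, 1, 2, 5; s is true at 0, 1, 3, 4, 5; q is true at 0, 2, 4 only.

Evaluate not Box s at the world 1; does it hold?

At 1: Box s is true, so not Box s is false.
  At 1: Box s requires s at every successor {0, 1, 5}.
    At 0: s is true.
    At 1: s is true.
    At 5: s is true.
  So Box s is true at 1.

No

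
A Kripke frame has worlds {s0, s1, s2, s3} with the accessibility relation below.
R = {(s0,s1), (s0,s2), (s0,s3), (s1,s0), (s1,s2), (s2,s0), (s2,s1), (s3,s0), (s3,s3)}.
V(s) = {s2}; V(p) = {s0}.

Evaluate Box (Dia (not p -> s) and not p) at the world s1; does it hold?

No

Recall that Box ψ holds at a world iff ψ holds at every accessible world, and Dia ψ holds iff ψ holds at some accessible world.
At s1: Box (Dia (not p -> s) and not p) requires Dia (not p -> s) and not p at every successor {s0, s2}.
  Dia (not p -> s) and not p fails at s0, so Box (Dia (not p -> s) and not p) is false at s1.
    At s0: Dia (not p -> s) is true, not p is false, so Dia (not p -> s) and not p is false.
      At s0: Dia (not p -> s) requires not p -> s at some successor in {s1, s2, s3}.
        not p -> s holds at s2, so Dia (not p -> s) is true at s0.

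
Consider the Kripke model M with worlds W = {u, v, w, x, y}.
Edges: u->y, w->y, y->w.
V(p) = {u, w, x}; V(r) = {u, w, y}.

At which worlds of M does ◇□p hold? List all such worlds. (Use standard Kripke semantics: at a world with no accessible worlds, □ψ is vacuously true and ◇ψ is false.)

Let φ = ◇□p. Evaluate φ at each world:
  u (successors {y}): φ is true.
  v (successors ∅): φ is false.
  w (successors {y}): φ is true.
  x (successors ∅): φ is false.
  y (successors {w}): φ is false.
For instance, at u:
  At u: ◇□p requires □p at some successor in {y}.
    □p holds at y, so ◇□p is true at u.
      At y: □p requires p at every successor {w}.
        At w: p is true.
      So □p is true at y.
Satisfying worlds: {u, w}

u, w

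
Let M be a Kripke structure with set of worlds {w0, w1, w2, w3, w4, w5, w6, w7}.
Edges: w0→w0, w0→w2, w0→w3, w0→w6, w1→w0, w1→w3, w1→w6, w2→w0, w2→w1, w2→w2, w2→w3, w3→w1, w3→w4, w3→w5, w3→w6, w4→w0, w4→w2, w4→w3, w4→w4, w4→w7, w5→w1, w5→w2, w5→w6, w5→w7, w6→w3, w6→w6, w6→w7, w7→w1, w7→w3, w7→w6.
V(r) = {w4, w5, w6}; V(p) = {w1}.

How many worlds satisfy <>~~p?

4

Recall that <>ψ holds at a world iff ψ holds at some accessible world.
Let φ = <>~~p. Evaluate φ at each world:
  w0 (successors {w0, w2, w3, w6}): φ is false.
  w1 (successors {w0, w3, w6}): φ is false.
  w2 (successors {w0, w1, w2, w3}): φ is true.
  w3 (successors {w1, w4, w5, w6}): φ is true.
  w4 (successors {w0, w2, w3, w4, w7}): φ is false.
  w5 (successors {w1, w2, w6, w7}): φ is true.
  w6 (successors {w3, w6, w7}): φ is false.
  w7 (successors {w1, w3, w6}): φ is true.
For instance, at w6:
  At w6: <>~~p requires ~~p at some successor in {w3, w6, w7}.
    At w3: ~~p is false.
    At w6: ~~p is false.
    At w7: ~~p is false.
  So <>~~p is false at w6.
Satisfying worlds: {w2, w3, w5, w7}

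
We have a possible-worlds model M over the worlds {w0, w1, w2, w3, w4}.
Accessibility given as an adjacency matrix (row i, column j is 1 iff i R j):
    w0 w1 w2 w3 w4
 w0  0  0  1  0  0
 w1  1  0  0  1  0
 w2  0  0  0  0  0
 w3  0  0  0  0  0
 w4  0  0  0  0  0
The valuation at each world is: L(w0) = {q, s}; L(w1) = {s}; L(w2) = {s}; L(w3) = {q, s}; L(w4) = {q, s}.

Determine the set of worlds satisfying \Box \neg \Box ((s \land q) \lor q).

w2, w3, w4

Recall that \Box ψ holds at a world iff ψ holds at every accessible world, and \Diamond ψ holds iff ψ holds at some accessible world.
Let φ = \Box \neg \Box ((s \land q) \lor q). Evaluate φ at each world:
  w0 (successors {w2}): φ is false.
  w1 (successors {w0, w3}): φ is false.
  w2 (successors ∅): φ is true.
  w3 (successors ∅): φ is true.
  w4 (successors ∅): φ is true.
For instance, at w0:
  At w0: \Box \neg \Box ((s \land q) \lor q) requires \neg \Box ((s \land q) \lor q) at every successor {w2}.
    \neg \Box ((s \land q) \lor q) fails at w2, so \Box \neg \Box ((s \land q) \lor q) is false at w0.
      At w2: \Box ((s \land q) \lor q) is true, so \neg \Box ((s \land q) \lor q) is false.
Satisfying worlds: {w2, w3, w4}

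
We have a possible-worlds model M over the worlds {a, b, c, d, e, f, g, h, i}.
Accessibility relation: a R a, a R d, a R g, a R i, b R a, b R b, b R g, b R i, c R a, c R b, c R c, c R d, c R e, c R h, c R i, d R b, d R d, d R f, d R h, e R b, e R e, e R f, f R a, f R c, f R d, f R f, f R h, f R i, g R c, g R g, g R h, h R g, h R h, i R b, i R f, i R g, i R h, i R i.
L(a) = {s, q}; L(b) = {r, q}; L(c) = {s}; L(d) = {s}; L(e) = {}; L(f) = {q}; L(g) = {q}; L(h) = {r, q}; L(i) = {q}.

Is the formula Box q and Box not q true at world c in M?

At c: Box q is false, Box not q is false, so Box q and Box not q is false.
  At c: Box q requires q at every successor {a, b, c, d, e, h, i}.
    q fails at c, so Box q is false at c.
  At c: Box not q requires not q at every successor {a, b, c, d, e, h, i}.
    not q fails at a, so Box not q is false at c.

No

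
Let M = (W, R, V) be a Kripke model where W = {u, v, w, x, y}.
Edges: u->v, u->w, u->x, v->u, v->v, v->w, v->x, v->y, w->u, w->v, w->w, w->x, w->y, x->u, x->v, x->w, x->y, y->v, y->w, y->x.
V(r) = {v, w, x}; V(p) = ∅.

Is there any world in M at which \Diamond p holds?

Let φ = \Diamond p. Evaluate φ at each world:
  u (successors {v, w, x}): φ is false.
  v (successors {u, v, w, x, y}): φ is false.
  w (successors {u, v, w, x, y}): φ is false.
  x (successors {u, v, w, y}): φ is false.
  y (successors {v, w, x}): φ is false.
For instance, at u:
  At u: \Diamond p requires p at some successor in {v, w, x}.
    At v: p is false.
    At w: p is false.
    At x: p is false.
  So \Diamond p is false at u.

No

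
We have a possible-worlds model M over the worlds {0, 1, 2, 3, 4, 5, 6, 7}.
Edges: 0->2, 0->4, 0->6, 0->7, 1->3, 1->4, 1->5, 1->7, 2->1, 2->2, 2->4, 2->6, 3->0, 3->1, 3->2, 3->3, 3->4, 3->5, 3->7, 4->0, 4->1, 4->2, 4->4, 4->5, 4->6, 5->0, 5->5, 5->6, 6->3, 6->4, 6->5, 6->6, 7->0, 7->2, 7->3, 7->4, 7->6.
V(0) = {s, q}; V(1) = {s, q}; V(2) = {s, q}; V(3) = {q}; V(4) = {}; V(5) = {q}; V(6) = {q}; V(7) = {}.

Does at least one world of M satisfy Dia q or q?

Let φ = Dia q or q. Evaluate φ at each world:
  0 (successors {2, 4, 6, 7}): φ is true.
  1 (successors {3, 4, 5, 7}): φ is true.
  2 (successors {1, 2, 4, 6}): φ is true.
  3 (successors {0, 1, 2, 3, 4, 5, 7}): φ is true.
  4 (successors {0, 1, 2, 4, 5, 6}): φ is true.
  5 (successors {0, 5, 6}): φ is true.
  6 (successors {3, 4, 5, 6}): φ is true.
  7 (successors {0, 2, 3, 4, 6}): φ is true.
Detail at 0 (witness):
  At 0: Dia q is true, q is true, so Dia q or q is true.
    At 0: Dia q requires q at some successor in {2, 4, 6, 7}.
      q holds at 2, so Dia q is true at 0.

Yes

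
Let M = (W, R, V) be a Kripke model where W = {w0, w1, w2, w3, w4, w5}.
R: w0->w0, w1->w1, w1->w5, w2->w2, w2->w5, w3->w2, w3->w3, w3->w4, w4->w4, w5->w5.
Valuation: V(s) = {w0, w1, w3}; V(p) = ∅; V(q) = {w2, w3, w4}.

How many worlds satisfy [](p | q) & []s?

0

Let φ = [](p | q) & []s. Evaluate φ at each world:
  w0 (successors {w0}): φ is false.
  w1 (successors {w1, w5}): φ is false.
  w2 (successors {w2, w5}): φ is false.
  w3 (successors {w2, w3, w4}): φ is false.
  w4 (successors {w4}): φ is false.
  w5 (successors {w5}): φ is false.
For instance, at w3:
  At w3: [](p | q) is true, []s is false, so [](p | q) & []s is false.
    At w3: [](p | q) requires p | q at every successor {w2, w3, w4}.
      At w2: p | q is true.
      At w3: p | q is true.
      At w4: p | q is true.
    So [](p | q) is true at w3.
    At w3: []s requires s at every successor {w2, w3, w4}.
      s fails at w2, so []s is false at w3.
Satisfying worlds: none.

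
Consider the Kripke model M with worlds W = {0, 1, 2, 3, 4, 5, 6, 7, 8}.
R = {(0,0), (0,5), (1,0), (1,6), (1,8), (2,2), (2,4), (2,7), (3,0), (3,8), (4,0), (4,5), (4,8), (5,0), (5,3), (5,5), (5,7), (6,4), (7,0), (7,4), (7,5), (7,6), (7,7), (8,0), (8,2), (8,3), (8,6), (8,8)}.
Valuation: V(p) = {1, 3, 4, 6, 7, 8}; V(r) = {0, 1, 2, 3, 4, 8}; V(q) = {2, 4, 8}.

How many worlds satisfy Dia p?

Recall that Dia ψ holds at a world iff ψ holds at some accessible world.
Let φ = Dia p. Evaluate φ at each world:
  0 (successors {0, 5}): φ is false.
  1 (successors {0, 6, 8}): φ is true.
  2 (successors {2, 4, 7}): φ is true.
  3 (successors {0, 8}): φ is true.
  4 (successors {0, 5, 8}): φ is true.
  5 (successors {0, 3, 5, 7}): φ is true.
  6 (successors {4}): φ is true.
  7 (successors {0, 4, 5, 6, 7}): φ is true.
  8 (successors {0, 2, 3, 6, 8}): φ is true.
For instance, at 6:
  At 6: Dia p requires p at some successor in {4}.
    p holds at 4, so Dia p is true at 6.
Satisfying worlds: {1, 2, 3, 4, 5, 6, 7, 8}

8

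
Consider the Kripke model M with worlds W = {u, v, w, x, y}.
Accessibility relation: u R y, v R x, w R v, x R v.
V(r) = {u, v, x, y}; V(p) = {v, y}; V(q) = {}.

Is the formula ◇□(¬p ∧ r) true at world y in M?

At y: no accessible worlds, so ◇□(¬p ∧ r) is false.

No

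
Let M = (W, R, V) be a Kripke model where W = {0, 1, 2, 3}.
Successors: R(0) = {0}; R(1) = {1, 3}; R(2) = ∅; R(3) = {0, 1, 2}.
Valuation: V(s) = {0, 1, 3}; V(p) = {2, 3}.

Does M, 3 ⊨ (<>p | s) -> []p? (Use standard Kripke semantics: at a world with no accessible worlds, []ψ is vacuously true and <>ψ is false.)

Recall that []ψ holds at a world iff ψ holds at every accessible world, and <>ψ holds iff ψ holds at some accessible world.
At 3: <>p | s is true, []p is false, so (<>p | s) -> []p is false.
  At 3: <>p is true, s is true, so <>p | s is true.
    At 3: <>p requires p at some successor in {0, 1, 2}.
      p holds at 2, so <>p is true at 3.
  At 3: []p requires p at every successor {0, 1, 2}.
    p fails at 0, so []p is false at 3.

No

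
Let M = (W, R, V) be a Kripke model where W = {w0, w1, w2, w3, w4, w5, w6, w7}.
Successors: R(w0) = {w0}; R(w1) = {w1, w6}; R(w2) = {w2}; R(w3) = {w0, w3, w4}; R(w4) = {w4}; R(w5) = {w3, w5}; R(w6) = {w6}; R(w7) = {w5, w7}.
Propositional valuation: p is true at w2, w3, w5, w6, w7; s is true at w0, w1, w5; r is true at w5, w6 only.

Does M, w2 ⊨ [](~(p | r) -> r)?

At w2: [](~(p | r) -> r) requires ~(p | r) -> r at every successor {w2}.
  At w2: ~(p | r) -> r is true.
So [](~(p | r) -> r) is true at w2.

Yes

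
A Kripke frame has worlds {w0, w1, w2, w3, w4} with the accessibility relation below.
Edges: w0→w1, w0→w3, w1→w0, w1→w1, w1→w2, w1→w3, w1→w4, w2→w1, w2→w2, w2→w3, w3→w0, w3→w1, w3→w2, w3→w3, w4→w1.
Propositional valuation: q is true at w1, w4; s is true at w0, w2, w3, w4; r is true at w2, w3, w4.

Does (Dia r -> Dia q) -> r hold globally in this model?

Recall that Dia ψ holds at a world iff ψ holds at some accessible world.
Let φ = (Dia r -> Dia q) -> r. Evaluate φ at each world:
  w0 (successors {w1, w3}): φ is false.
  w1 (successors {w0, w1, w2, w3, w4}): φ is false.
  w2 (successors {w1, w2, w3}): φ is true.
  w3 (successors {w0, w1, w2, w3}): φ is true.
  w4 (successors {w1}): φ is true.
Detail at w0 (counterexample):
  At w0: Dia r -> Dia q is true, r is false, so (Dia r -> Dia q) -> r is false.
    At w0: Dia r is true, Dia q is true, so Dia r -> Dia q is true.
      At w0: Dia r requires r at some successor in {w1, w3}.
        r holds at w3, so Dia r is true at w0.
      At w0: Dia q requires q at some successor in {w1, w3}.
        q holds at w1, so Dia q is true at w0.

No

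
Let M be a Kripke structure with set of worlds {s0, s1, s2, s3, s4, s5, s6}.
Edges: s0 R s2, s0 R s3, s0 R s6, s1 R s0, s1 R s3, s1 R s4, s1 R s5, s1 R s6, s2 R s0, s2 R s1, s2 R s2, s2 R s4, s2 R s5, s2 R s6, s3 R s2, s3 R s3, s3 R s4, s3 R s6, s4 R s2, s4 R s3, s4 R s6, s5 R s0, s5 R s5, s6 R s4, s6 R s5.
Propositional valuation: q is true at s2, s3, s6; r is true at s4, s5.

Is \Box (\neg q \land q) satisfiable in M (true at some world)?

Let φ = \Box (\neg q \land q). Evaluate φ at each world:
  s0 (successors {s2, s3, s6}): φ is false.
  s1 (successors {s0, s3, s4, s5, s6}): φ is false.
  s2 (successors {s0, s1, s2, s4, s5, s6}): φ is false.
  s3 (successors {s2, s3, s4, s6}): φ is false.
  s4 (successors {s2, s3, s6}): φ is false.
  s5 (successors {s0, s5}): φ is false.
  s6 (successors {s4, s5}): φ is false.
For instance, at s2:
  At s2: \Box (\neg q \land q) requires \neg q \land q at every successor {s0, s1, s2, s4, s5, s6}.
    \neg q \land q fails at s0, so \Box (\neg q \land q) is false at s2.

No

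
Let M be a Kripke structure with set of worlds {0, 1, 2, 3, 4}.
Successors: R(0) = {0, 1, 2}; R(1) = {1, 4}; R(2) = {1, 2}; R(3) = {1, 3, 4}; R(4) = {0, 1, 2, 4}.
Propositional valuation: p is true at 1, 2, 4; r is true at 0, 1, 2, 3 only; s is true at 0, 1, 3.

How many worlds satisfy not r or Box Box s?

1

Let φ = not r or Box Box s. Evaluate φ at each world:
  0 (successors {0, 1, 2}): φ is false.
  1 (successors {1, 4}): φ is false.
  2 (successors {1, 2}): φ is false.
  3 (successors {1, 3, 4}): φ is false.
  4 (successors {0, 1, 2, 4}): φ is true.
For instance, at 0:
  At 0: not r is false, Box Box s is false, so not r or Box Box s is false.
    At 0: Box Box s requires Box s at every successor {0, 1, 2}.
      Box s fails at 0, so Box Box s is false at 0.
Satisfying worlds: {4}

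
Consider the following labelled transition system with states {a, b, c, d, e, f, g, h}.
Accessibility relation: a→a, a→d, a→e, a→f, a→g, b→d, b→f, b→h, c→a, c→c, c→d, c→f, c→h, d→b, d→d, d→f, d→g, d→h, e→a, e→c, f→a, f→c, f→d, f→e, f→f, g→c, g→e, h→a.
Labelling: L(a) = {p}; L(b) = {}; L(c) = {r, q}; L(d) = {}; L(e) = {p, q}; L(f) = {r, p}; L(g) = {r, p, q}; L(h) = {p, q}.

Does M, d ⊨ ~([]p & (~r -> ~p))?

Yes

At d: []p & (~r -> ~p) is false, so ~([]p & (~r -> ~p)) is true.
  At d: []p is false, ~r -> ~p is true, so []p & (~r -> ~p) is false.
    At d: []p requires p at every successor {b, d, f, g, h}.
      p fails at b, so []p is false at d.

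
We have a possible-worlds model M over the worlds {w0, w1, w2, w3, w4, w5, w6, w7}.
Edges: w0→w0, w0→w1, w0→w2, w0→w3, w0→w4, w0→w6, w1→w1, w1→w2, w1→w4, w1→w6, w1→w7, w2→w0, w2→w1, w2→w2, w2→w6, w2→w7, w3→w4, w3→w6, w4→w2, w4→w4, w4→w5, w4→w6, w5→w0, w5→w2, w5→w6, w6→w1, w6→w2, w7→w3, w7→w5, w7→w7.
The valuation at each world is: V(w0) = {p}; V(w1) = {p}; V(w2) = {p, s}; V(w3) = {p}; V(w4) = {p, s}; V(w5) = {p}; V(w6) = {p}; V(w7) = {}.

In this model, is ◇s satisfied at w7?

No

Recall that ◇ψ holds at a world iff ψ holds at some accessible world.
At w7: ◇s requires s at some successor in {w3, w5, w7}.
  At w3: s is false.
  At w5: s is false.
  At w7: s is false.
So ◇s is false at w7.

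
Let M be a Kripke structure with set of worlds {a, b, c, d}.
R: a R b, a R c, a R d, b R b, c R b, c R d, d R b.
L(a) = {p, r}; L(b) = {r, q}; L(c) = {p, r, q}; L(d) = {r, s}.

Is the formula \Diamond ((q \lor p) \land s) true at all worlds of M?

Let φ = \Diamond ((q \lor p) \land s). Evaluate φ at each world:
  a (successors {b, c, d}): φ is false.
  b (successors {b}): φ is false.
  c (successors {b, d}): φ is false.
  d (successors {b}): φ is false.
Detail at a (counterexample):
  At a: \Diamond ((q \lor p) \land s) requires (q \lor p) \land s at some successor in {b, c, d}.
    At b: (q \lor p) \land s is false.
    At c: (q \lor p) \land s is false.
    At d: (q \lor p) \land s is false.
  So \Diamond ((q \lor p) \land s) is false at a.

No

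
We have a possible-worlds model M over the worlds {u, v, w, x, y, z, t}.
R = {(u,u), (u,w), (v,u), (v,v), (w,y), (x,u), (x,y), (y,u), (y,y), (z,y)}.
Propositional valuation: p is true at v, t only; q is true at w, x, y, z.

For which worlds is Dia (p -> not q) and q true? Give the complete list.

w, x, y, z

Let φ = Dia (p -> not q) and q. Evaluate φ at each world:
  u (successors {u, w}): φ is false.
  v (successors {u, v}): φ is false.
  w (successors {y}): φ is true.
  x (successors {u, y}): φ is true.
  y (successors {u, y}): φ is true.
  z (successors {y}): φ is true.
  t (successors ∅): φ is false.
For instance, at u:
  At u: Dia (p -> not q) is true, q is false, so Dia (p -> not q) and q is false.
    At u: Dia (p -> not q) requires p -> not q at some successor in {u, w}.
      p -> not q holds at u, so Dia (p -> not q) is true at u.
Satisfying worlds: {w, x, y, z}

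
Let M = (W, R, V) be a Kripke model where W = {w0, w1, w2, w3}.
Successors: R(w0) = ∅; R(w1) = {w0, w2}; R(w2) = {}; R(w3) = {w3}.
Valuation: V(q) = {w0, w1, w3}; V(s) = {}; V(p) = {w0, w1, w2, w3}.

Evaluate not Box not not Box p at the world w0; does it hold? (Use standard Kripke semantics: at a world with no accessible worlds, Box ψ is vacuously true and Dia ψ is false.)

No

At w0: Box not not Box p is true, so not Box not not Box p is false.
  At w0: no accessible worlds, so Box not not Box p holds vacuously.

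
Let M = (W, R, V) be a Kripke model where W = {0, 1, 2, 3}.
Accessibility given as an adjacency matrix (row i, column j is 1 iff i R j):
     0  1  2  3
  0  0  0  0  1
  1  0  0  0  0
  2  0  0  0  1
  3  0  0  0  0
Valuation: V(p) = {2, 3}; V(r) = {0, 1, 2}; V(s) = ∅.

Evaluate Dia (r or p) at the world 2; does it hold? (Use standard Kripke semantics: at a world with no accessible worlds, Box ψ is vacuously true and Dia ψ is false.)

At 2: Dia (r or p) requires r or p at some successor in {3}.
  r or p holds at 3, so Dia (r or p) is true at 2.

Yes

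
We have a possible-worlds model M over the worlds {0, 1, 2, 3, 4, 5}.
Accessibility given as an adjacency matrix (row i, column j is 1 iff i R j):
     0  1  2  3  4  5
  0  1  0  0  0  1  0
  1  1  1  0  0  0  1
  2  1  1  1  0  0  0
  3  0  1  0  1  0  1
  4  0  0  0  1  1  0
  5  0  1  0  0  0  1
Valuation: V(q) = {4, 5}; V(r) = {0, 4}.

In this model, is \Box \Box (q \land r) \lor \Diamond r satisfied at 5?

At 5: \Box \Box (q \land r) is false, \Diamond r is false, so \Box \Box (q \land r) \lor \Diamond r is false.
  At 5: \Box \Box (q \land r) requires \Box (q \land r) at every successor {1, 5}.
    \Box (q \land r) fails at 1, so \Box \Box (q \land r) is false at 5.
      At 1: \Box (q \land r) requires q \land r at every successor {0, 1, 5}.
        q \land r fails at 0, so \Box (q \land r) is false at 1.
  At 5: \Diamond r requires r at some successor in {1, 5}.
    At 1: r is false.
    At 5: r is false.
  So \Diamond r is false at 5.

No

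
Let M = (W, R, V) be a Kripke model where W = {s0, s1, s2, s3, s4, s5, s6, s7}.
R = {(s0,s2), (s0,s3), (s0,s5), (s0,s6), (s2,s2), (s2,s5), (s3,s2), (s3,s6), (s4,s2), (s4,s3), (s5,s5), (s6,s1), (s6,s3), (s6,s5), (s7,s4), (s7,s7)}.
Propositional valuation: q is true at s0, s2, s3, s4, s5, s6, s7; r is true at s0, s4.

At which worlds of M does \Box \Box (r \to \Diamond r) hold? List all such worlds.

s0, s1, s2, s3, s4, s5, s6

Let φ = \Box \Box (r \to \Diamond r). Evaluate φ at each world:
  s0 (successors {s2, s3, s5, s6}): φ is true.
  s1 (successors ∅): φ is true.
  s2 (successors {s2, s5}): φ is true.
  s3 (successors {s2, s6}): φ is true.
  s4 (successors {s2, s3}): φ is true.
  s5 (successors {s5}): φ is true.
  s6 (successors {s1, s3, s5}): φ is true.
  s7 (successors {s4, s7}): φ is false.
For instance, at s0:
  At s0: \Box \Box (r \to \Diamond r) requires \Box (r \to \Diamond r) at every successor {s2, s3, s5, s6}.
    At s2: \Box (r \to \Diamond r) is true.
    At s3: \Box (r \to \Diamond r) is true.
    At s5: \Box (r \to \Diamond r) is true.
    At s6: \Box (r \to \Diamond r) is true.
  So \Box \Box (r \to \Diamond r) is true at s0.
Satisfying worlds: {s0, s1, s2, s3, s4, s5, s6}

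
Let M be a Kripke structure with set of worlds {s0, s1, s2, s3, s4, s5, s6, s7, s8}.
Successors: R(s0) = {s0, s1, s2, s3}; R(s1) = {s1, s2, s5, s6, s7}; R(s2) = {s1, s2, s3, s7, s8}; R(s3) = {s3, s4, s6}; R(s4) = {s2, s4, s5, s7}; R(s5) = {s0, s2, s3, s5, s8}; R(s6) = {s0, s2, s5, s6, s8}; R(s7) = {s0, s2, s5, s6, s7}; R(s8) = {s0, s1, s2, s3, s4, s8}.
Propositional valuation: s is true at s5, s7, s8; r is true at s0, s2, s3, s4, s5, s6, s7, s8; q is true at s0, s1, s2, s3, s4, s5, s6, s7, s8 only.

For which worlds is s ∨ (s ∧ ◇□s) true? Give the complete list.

Recall that □ψ holds at a world iff ψ holds at every accessible world, and ◇ψ holds iff ψ holds at some accessible world.
Let φ = s ∨ (s ∧ ◇□s). Evaluate φ at each world:
  s0 (successors {s0, s1, s2, s3}): φ is false.
  s1 (successors {s1, s2, s5, s6, s7}): φ is false.
  s2 (successors {s1, s2, s3, s7, s8}): φ is false.
  s3 (successors {s3, s4, s6}): φ is false.
  s4 (successors {s2, s4, s5, s7}): φ is false.
  s5 (successors {s0, s2, s3, s5, s8}): φ is true.
  s6 (successors {s0, s2, s5, s6, s8}): φ is false.
  s7 (successors {s0, s2, s5, s6, s7}): φ is true.
  s8 (successors {s0, s1, s2, s3, s4, s8}): φ is true.
For instance, at s2:
  At s2: s is false, s ∧ ◇□s is false, so s ∨ (s ∧ ◇□s) is false.
    At s2: s is false, ◇□s is false, so s ∧ ◇□s is false.
      At s2: ◇□s requires □s at some successor in {s1, s2, s3, s7, s8}.
        At s1: □s is false.
        At s2: □s is false.
        At s3: □s is false.
        At s7: □s is false.
        At s8: □s is false.
      So ◇□s is false at s2.
Satisfying worlds: {s5, s7, s8}

s5, s7, s8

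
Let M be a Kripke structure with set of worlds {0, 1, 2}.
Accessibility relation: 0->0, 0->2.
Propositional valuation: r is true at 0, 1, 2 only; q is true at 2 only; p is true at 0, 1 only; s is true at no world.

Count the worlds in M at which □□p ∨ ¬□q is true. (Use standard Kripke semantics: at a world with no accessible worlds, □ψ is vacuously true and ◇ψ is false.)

Let φ = □□p ∨ ¬□q. Evaluate φ at each world:
  0 (successors {0, 2}): φ is true.
  1 (successors ∅): φ is true.
  2 (successors ∅): φ is true.
For instance, at 0:
  At 0: □□p is false, ¬□q is true, so □□p ∨ ¬□q is true.
    At 0: □□p requires □p at every successor {0, 2}.
      □p fails at 0, so □□p is false at 0.
    At 0: □q is false, so ¬□q is true.
      At 0: □q requires q at every successor {0, 2}.
        q fails at 0, so □q is false at 0.
Satisfying worlds: {0, 1, 2}

3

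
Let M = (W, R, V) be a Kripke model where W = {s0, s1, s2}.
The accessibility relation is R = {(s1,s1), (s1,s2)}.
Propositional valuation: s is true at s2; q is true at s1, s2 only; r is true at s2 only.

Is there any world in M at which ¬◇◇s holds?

Yes

Recall that ◇ψ holds at a world iff ψ holds at some accessible world.
Let φ = ¬◇◇s. Evaluate φ at each world:
  s0 (successors ∅): φ is true.
  s1 (successors {s1, s2}): φ is false.
  s2 (successors ∅): φ is true.
Detail at s0 (witness):
  At s0: ◇◇s is false, so ¬◇◇s is true.
    At s0: no accessible worlds, so ◇◇s is false.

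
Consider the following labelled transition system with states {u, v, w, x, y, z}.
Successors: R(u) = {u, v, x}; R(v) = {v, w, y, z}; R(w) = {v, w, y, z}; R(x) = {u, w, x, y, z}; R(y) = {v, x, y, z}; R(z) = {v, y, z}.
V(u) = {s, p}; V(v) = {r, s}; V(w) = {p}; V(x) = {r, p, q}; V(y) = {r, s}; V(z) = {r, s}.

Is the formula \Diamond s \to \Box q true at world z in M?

At z: \Diamond s is true, \Box q is false, so \Diamond s \to \Box q is false.
  At z: \Diamond s requires s at some successor in {v, y, z}.
    s holds at v, so \Diamond s is true at z.
  At z: \Box q requires q at every successor {v, y, z}.
    q fails at v, so \Box q is false at z.

No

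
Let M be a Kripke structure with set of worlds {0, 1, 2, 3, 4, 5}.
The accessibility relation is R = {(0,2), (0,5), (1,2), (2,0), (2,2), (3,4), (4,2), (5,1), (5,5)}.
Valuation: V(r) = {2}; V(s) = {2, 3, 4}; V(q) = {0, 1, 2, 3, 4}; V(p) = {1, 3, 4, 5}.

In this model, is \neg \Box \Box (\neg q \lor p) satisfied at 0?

At 0: \Box \Box (\neg q \lor p) is false, so \neg \Box \Box (\neg q \lor p) is true.
  At 0: \Box \Box (\neg q \lor p) requires \Box (\neg q \lor p) at every successor {2, 5}.
    \Box (\neg q \lor p) fails at 2, so \Box \Box (\neg q \lor p) is false at 0.
      At 2: \Box (\neg q \lor p) requires \neg q \lor p at every successor {0, 2}.
        \neg q \lor p fails at 0, so \Box (\neg q \lor p) is false at 2.

Yes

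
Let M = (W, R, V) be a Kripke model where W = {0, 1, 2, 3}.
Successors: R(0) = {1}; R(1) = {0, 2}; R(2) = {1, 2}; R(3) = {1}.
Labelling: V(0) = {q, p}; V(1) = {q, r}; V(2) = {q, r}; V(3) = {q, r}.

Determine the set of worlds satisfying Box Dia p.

Let φ = Box Dia p. Evaluate φ at each world:
  0 (successors {1}): φ is true.
  1 (successors {0, 2}): φ is false.
  2 (successors {1, 2}): φ is false.
  3 (successors {1}): φ is true.
For instance, at 0:
  At 0: Box Dia p requires Dia p at every successor {1}.
      At 1: Dia p requires p at some successor in {0, 2}.
        p holds at 0, so Dia p is true at 1.
  So Box Dia p is true at 0.
Satisfying worlds: {0, 3}

0, 3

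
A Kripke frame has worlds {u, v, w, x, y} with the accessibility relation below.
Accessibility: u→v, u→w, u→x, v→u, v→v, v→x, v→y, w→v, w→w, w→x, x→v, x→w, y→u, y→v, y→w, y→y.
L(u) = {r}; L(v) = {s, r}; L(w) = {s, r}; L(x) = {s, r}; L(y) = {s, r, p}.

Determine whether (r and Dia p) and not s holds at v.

At v: r and Dia p is true, not s is false, so (r and Dia p) and not s is false.
  At v: r is true, Dia p is true, so r and Dia p is true.
    At v: Dia p requires p at some successor in {u, v, x, y}.
      p holds at y, so Dia p is true at v.

No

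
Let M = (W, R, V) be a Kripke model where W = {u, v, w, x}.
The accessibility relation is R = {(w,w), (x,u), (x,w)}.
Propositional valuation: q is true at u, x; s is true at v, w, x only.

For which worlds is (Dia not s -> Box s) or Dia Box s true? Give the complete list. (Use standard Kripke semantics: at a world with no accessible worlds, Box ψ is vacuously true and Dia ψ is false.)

Recall that Box ψ holds at a world iff ψ holds at every accessible world, and Dia ψ holds iff ψ holds at some accessible world.
Let φ = (Dia not s -> Box s) or Dia Box s. Evaluate φ at each world:
  u (successors ∅): φ is true.
  v (successors ∅): φ is true.
  w (successors {w}): φ is true.
  x (successors {u, w}): φ is true.
For instance, at w:
  At w: Dia not s -> Box s is true, Dia Box s is true, so (Dia not s -> Box s) or Dia Box s is true.
    At w: Dia not s is false, Box s is true, so Dia not s -> Box s is true.
      At w: Dia not s requires not s at some successor in {w}.
        At w: not s is false.
      So Dia not s is false at w.
      At w: Box s requires s at every successor {w}.
        At w: s is true.
      So Box s is true at w.
    At w: Dia Box s requires Box s at some successor in {w}.
      Box s holds at w, so Dia Box s is true at w.
Satisfying worlds: {u, v, w, x}

u, v, w, x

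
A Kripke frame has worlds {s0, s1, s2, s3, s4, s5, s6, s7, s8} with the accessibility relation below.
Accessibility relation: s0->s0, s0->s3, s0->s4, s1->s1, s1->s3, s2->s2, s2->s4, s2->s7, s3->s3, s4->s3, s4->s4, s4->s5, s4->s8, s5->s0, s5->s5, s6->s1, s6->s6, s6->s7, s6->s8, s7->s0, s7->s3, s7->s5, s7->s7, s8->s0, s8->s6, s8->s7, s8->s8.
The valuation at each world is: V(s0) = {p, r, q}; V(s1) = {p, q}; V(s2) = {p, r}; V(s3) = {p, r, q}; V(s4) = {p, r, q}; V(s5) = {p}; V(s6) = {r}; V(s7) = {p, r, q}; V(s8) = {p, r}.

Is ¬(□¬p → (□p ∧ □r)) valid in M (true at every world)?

No

Let φ = ¬(□¬p → (□p ∧ □r)). Evaluate φ at each world:
  s0 (successors {s0, s3, s4}): φ is false.
  s1 (successors {s1, s3}): φ is false.
  s2 (successors {s2, s4, s7}): φ is false.
  s3 (successors {s3}): φ is false.
  s4 (successors {s3, s4, s5, s8}): φ is false.
  s5 (successors {s0, s5}): φ is false.
  s6 (successors {s1, s6, s7, s8}): φ is false.
  s7 (successors {s0, s3, s5, s7}): φ is false.
  s8 (successors {s0, s6, s7, s8}): φ is false.
Detail at s0 (counterexample):
  At s0: □¬p → (□p ∧ □r) is true, so ¬(□¬p → (□p ∧ □r)) is false.
    At s0: □¬p is false, □p ∧ □r is true, so □¬p → (□p ∧ □r) is true.
      At s0: □¬p requires ¬p at every successor {s0, s3, s4}.
        ¬p fails at s0, so □¬p is false at s0.
      At s0: □p is true, □r is true, so □p ∧ □r is true.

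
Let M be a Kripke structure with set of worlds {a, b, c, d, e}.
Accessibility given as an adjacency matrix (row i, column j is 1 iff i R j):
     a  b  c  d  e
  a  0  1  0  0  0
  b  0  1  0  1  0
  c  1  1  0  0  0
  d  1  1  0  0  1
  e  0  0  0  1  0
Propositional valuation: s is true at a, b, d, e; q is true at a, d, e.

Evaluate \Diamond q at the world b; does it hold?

Yes

At b: \Diamond q requires q at some successor in {b, d}.
  q holds at d, so \Diamond q is true at b.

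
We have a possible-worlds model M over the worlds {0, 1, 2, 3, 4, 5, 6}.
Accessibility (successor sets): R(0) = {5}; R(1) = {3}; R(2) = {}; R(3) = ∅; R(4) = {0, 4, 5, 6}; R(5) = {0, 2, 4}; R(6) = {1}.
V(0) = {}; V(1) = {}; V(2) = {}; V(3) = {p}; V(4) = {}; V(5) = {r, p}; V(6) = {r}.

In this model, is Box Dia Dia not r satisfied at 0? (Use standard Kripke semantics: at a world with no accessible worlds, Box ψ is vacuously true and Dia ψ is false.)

Recall that Box ψ holds at a world iff ψ holds at every accessible world, and Dia ψ holds iff ψ holds at some accessible world.
At 0: Box Dia Dia not r requires Dia Dia not r at every successor {5}.
    At 5: Dia Dia not r requires Dia not r at some successor in {0, 2, 4}.
      Dia not r holds at 4, so Dia Dia not r is true at 5.
So Box Dia Dia not r is true at 0.

Yes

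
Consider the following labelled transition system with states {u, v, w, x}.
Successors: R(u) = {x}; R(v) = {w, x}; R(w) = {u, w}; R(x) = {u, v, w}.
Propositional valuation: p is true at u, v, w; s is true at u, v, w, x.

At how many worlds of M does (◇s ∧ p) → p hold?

Let φ = (◇s ∧ p) → p. Evaluate φ at each world:
  u (successors {x}): φ is true.
  v (successors {w, x}): φ is true.
  w (successors {u, w}): φ is true.
  x (successors {u, v, w}): φ is true.
For instance, at v:
  At v: ◇s ∧ p is true, p is true, so (◇s ∧ p) → p is true.
    At v: ◇s is true, p is true, so ◇s ∧ p is true.
      At v: ◇s requires s at some successor in {w, x}.
        s holds at w, so ◇s is true at v.
Satisfying worlds: {u, v, w, x}

4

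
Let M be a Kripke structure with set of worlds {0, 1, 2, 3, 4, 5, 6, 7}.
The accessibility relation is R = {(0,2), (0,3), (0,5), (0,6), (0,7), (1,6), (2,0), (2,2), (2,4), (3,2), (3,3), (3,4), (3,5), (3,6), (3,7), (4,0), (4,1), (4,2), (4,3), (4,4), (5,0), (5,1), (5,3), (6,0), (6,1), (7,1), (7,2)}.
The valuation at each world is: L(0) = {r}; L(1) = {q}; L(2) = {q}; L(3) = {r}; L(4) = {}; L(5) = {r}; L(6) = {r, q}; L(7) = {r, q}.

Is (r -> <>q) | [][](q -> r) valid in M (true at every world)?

Yes

Let φ = (r -> <>q) | [][](q -> r). Evaluate φ at each world:
  0 (successors {2, 3, 5, 6, 7}): φ is true.
  1 (successors {6}): φ is true.
  2 (successors {0, 2, 4}): φ is true.
  3 (successors {2, 3, 4, 5, 6, 7}): φ is true.
  4 (successors {0, 1, 2, 3, 4}): φ is true.
  5 (successors {0, 1, 3}): φ is true.
  6 (successors {0, 1}): φ is true.
  7 (successors {1, 2}): φ is true.
For instance, at 2:
  At 2: r -> <>q is true, [][](q -> r) is false, so (r -> <>q) | [][](q -> r) is true.
    At 2: r is false, <>q is true, so r -> <>q is true.
      At 2: <>q requires q at some successor in {0, 2, 4}.
        q holds at 2, so <>q is true at 2.
    At 2: [][](q -> r) requires [](q -> r) at every successor {0, 2, 4}.
      [](q -> r) fails at 0, so [][](q -> r) is false at 2.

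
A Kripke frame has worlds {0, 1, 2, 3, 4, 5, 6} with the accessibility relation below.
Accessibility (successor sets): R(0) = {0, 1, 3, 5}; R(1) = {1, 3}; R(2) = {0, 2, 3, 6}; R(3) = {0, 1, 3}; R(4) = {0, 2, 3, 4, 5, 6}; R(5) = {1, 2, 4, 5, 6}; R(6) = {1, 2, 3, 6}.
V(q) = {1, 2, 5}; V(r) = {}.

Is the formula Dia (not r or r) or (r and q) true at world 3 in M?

Yes

At 3: Dia (not r or r) is true, r and q is false, so Dia (not r or r) or (r and q) is true.
  At 3: Dia (not r or r) requires not r or r at some successor in {0, 1, 3}.
    not r or r holds at 0, so Dia (not r or r) is true at 3.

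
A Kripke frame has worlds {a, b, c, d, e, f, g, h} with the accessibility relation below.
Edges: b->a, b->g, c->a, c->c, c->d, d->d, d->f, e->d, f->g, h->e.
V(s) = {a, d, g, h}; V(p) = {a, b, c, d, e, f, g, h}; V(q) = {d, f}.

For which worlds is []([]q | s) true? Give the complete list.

a, b, e, f, g, h

Let φ = []([]q | s). Evaluate φ at each world:
  a (successors ∅): φ is true.
  b (successors {a, g}): φ is true.
  c (successors {a, c, d}): φ is false.
  d (successors {d, f}): φ is false.
  e (successors {d}): φ is true.
  f (successors {g}): φ is true.
  g (successors ∅): φ is true.
  h (successors {e}): φ is true.
For instance, at f:
  At f: []([]q | s) requires []q | s at every successor {g}.
      At g: []q is true, s is true, so []q | s is true.
  So []([]q | s) is true at f.
Satisfying worlds: {a, b, e, f, g, h}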